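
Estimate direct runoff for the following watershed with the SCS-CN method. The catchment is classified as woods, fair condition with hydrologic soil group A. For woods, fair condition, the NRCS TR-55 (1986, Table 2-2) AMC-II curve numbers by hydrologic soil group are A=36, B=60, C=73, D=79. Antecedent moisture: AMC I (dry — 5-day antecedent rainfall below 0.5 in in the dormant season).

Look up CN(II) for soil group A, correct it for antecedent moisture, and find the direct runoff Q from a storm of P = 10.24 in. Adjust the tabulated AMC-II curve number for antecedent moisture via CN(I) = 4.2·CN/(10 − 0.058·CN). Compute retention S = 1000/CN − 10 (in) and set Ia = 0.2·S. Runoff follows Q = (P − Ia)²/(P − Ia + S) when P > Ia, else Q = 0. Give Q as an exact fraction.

NRCS table: woods, fair condition, soil group A → CN(II) = 36
Adjust CN=36 to AMC I: 4.2·36/(10 − 0.058·36) → (756/5) ÷ (989/125) = 18900/989 ≈ 19.110
S = 1000/(18900/989) − 10 = 8000/189 in ≈ 42.328 in
Ia = 0.2S: 0.2·42.328 = 8.466 in (exactly 1600/189)
P − Ia = 10.240 − 8.466 = 8384/4725 ≈ 1.774 in (> 0, runoff occurs)
Runoff Q = (P−Ia)²/(P−Ia+S) = (1.774)²/(1.774+42.328) = 137288/1923075 ≈ 0.071 in

Q = 137288/1923075 in ≈ 0.071 in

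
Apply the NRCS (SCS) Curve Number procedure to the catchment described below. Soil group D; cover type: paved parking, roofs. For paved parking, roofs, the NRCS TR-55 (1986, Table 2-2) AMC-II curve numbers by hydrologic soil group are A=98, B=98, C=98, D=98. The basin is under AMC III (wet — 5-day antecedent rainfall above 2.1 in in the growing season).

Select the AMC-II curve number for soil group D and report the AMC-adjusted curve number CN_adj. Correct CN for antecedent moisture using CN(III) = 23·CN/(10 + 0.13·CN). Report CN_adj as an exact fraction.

CN_adj = 112700/1137 ≈ 99.120

NRCS table: paved parking, roofs, soil group D → CN(II) = 98
CN(III) from CN(II)=98: (23·98)/(10 + 0.13·98) = 112700/1137 ≈ 99.120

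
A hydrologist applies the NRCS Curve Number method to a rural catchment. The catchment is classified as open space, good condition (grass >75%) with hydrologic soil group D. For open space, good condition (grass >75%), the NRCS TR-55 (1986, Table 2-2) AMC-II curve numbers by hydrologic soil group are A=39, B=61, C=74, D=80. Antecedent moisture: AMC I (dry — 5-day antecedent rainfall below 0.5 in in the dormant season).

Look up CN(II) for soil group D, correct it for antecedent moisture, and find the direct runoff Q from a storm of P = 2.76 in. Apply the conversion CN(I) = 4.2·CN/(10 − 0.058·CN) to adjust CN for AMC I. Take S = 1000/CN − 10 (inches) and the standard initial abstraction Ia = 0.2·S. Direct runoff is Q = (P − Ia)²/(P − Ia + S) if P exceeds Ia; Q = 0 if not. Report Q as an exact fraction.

NRCS table: open space, good condition (grass >75%), soil group D → CN(II) = 80
CN(I) from CN(II)=80: (4.2·80)/(10 − 0.058·80) = 4200/67 ≈ 62.687
S = 1000/(4200/67) − 10 = 125/21 in ≈ 5.952 in
Ia = 0.2·(125/21) = 25/21 in ≈ 1.190 in
Since P=2.760 > Ia=1.190: effective rainfall P−Ia = 824/525 in
Q = (824/525)²/((824/525) + 125/21) = (678976/275625)/(3949/525) = 678976/2073225 in ≈ 0.327 in

Q = 678976/2073225 in ≈ 0.327 in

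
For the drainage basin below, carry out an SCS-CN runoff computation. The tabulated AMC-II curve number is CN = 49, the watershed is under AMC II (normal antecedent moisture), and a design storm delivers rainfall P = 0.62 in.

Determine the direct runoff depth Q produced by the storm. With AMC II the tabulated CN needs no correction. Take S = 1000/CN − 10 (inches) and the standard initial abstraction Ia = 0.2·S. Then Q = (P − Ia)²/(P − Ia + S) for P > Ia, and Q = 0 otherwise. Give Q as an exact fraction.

AMC II — tabulated CN = 49 applies directly.
Retention S: 1000/CN − 10 with CN=49.000 → S = 510/49 ≈ 10.408 in
Ia = 0.2S: 0.2·10.408 = 2.082 in (exactly 102/49)
P = 0.620 ≤ Ia = 2.082 in: entire storm abstracted, Q = 0.

Q = 0 in ≈ 0.000 in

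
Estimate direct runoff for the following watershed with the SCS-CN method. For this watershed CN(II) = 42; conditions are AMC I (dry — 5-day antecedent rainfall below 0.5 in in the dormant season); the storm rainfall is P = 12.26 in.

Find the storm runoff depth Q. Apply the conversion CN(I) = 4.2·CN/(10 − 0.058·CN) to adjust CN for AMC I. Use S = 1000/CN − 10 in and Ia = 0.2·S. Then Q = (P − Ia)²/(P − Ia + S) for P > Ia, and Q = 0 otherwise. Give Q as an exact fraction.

Dry (AMC I): CN(I) = 4.2·42/(10 − 0.058·42) = (882/5)/(1891/250) = 44100/1891 ≈ 23.321
Retention S: 1000/CN − 10 with CN=23.321 → S = 14500/441 ≈ 32.880 in
Ia = 0.2S: 0.2·32.880 = 6.576 in (exactly 2900/441)
Excess rainfall: 12.260 − 6.576 = 5.684 in; P > Ia so Q > 0
Q: (125333/22050)² ÷ (850333/22050) = 15708360889/18749842650 in (≈ 0.838 in)

Q = 15708360889/18749842650 in ≈ 0.838 in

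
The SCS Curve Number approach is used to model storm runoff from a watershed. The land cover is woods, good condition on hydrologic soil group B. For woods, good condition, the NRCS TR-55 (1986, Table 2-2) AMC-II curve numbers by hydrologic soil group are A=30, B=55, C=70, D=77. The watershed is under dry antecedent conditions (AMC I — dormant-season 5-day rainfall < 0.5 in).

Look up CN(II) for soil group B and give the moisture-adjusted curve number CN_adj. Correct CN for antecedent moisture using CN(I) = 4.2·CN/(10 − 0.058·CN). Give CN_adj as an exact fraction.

NRCS table: woods, good condition, soil group B → CN(II) = 55
Dry (AMC I): CN(I) = 4.2·55/(10 − 0.058·55) = 231/(681/100) = 7700/227 ≈ 33.921

CN_adj = 7700/227 ≈ 33.921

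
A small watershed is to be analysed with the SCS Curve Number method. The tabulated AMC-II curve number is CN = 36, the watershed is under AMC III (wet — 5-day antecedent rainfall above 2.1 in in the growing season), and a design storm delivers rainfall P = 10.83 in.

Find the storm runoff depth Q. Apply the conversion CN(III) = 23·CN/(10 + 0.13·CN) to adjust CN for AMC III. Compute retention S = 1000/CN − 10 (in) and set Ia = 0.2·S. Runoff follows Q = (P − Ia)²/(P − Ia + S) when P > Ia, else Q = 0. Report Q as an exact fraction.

Adjust CN=36 to AMC III: 23·36/(10 + 0.13·36) → 828 ÷ (367/25) = 20700/367 ≈ 56.403
Max retention: S = 1000/(20700/367) − 10 = 1600/207 in (≈ 7.729 in)
Ia = 0.2·(1600/207) = 320/207 in ≈ 1.546 in
Since P=10.830 > Ia=1.546: effective rainfall P−Ia = 192181/20700 in
Q: (192181/20700)² ÷ (352181/20700) = 36933536761/7290146700 in (≈ 5.066 in)

Q = 36933536761/7290146700 in ≈ 5.066 in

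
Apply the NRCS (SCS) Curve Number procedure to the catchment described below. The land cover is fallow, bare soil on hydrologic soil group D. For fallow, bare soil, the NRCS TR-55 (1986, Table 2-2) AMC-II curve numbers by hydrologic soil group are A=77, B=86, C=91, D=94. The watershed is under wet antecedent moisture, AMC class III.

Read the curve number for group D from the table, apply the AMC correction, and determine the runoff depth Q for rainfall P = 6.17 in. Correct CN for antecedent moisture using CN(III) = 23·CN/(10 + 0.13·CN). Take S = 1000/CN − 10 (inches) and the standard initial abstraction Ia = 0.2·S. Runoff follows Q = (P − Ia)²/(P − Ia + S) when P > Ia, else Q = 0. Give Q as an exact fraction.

NRCS table: fallow, bare soil, soil group D → CN(II) = 94
Wet (AMC III): CN(III) = 23·94/(10 + 0.13·94) = 2162/(1111/50) = 108100/1111 ≈ 97.300
Retention S: 1000/CN − 10 with CN=97.300 → S = 300/1081 ≈ 0.278 in
Ia = 0.2·(300/1081) = 60/1081 in ≈ 0.056 in
P − Ia = 6.170 − 0.056 = 660977/108100 ≈ 6.114 in (> 0, runoff occurs)
Runoff Q = (P−Ia)²/(P−Ia+S) = (6.114)²/(6.114+0.278) = 436890594529/74694613700 ≈ 5.849 in

Q = 436890594529/74694613700 in ≈ 5.849 in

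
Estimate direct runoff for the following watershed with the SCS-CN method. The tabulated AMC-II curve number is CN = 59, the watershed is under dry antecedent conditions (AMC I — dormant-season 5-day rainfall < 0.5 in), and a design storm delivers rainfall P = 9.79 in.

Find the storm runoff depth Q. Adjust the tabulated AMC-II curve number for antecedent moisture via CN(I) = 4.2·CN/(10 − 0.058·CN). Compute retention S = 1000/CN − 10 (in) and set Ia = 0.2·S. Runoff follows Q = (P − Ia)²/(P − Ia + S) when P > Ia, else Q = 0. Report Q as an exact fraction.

Q = 644778486361/353484345900 in ≈ 1.824 in

CN(I) from CN(II)=59: (4.2·59)/(10 − 0.058·59) = 123900/3289 ≈ 37.671
S = 1000/(123900/3289) − 10 = 20500/1239 in ≈ 16.546 in
Ia = 0.2S: 0.2·16.546 = 3.309 in (exactly 4100/1239)
Excess rainfall: 9.790 − 3.309 = 6.481 in; P > Ia so Q > 0
Q = (802981/123900)²/((802981/123900) + 20500/1239) = (644778486361/15351210000)/(2852981/123900) = 644778486361/353484345900 in ≈ 1.824 in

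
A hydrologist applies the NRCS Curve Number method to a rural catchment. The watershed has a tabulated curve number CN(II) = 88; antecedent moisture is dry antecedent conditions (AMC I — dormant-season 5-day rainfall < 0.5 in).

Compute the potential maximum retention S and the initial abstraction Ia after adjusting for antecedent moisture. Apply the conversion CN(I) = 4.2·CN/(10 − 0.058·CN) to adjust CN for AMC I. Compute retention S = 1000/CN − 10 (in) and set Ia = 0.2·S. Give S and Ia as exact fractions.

S = 250/77 in ≈ 3.247 in; Ia = 50/77 in ≈ 0.649 in

CN(I) from CN(II)=88: (4.2·88)/(10 − 0.058·88) = 3850/51 ≈ 75.490
Max retention: S = 1000/(3850/51) − 10 = 250/77 in (≈ 3.247 in)
Ia = 0.2·(250/77) = 50/77 in ≈ 0.649 in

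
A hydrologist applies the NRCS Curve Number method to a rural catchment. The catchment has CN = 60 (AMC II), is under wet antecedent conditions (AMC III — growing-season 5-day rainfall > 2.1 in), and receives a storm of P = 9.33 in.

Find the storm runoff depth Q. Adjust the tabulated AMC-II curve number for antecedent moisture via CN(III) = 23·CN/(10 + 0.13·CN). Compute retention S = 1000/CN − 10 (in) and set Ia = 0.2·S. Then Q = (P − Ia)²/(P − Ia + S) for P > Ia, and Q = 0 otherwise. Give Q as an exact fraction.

Q = 3645382129/554601300 in ≈ 6.573 in

Wet (AMC III): CN(III) = 23·60/(10 + 0.13·60) = 1380/(89/5) = 6900/89 ≈ 77.528
S = 1000/(6900/89) − 10 = 200/69 in ≈ 2.899 in
Initial abstraction Ia = S/5 = (200/69)/5 = 40/69 ≈ 0.580 in
P − Ia = 9.330 − 0.580 = 60377/6900 ≈ 8.750 in (> 0, runoff occurs)
Q: (60377/6900)² ÷ (80377/6900) = 3645382129/554601300 in (≈ 6.573 in)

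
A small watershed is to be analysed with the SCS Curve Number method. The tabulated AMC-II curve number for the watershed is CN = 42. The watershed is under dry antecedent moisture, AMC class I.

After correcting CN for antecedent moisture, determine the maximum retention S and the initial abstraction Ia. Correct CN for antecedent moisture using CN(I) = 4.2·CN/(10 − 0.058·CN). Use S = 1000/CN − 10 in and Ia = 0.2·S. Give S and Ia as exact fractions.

CN(I) from CN(II)=42: (4.2·42)/(10 − 0.058·42) = 44100/1891 ≈ 23.321
S = 1000/(44100/1891) − 10 = 14500/441 in ≈ 32.880 in
Initial abstraction Ia = S/5 = (14500/441)/5 = 2900/441 ≈ 6.576 in

S = 14500/441 in ≈ 32.880 in; Ia = 2900/441 in ≈ 6.576 in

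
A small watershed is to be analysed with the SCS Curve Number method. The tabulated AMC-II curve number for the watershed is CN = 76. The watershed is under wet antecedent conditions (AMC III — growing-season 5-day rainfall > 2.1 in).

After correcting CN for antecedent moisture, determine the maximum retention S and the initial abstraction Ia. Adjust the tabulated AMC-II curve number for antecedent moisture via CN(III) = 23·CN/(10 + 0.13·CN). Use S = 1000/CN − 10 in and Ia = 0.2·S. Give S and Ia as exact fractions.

CN(III) from CN(II)=76: (23·76)/(10 + 0.13·76) = 43700/497 ≈ 87.928
S = 1000/(43700/497) − 10 = 600/437 in ≈ 1.373 in
Ia = 0.2·(600/437) = 120/437 in ≈ 0.275 in

S = 600/437 in ≈ 1.373 in; Ia = 120/437 in ≈ 0.275 in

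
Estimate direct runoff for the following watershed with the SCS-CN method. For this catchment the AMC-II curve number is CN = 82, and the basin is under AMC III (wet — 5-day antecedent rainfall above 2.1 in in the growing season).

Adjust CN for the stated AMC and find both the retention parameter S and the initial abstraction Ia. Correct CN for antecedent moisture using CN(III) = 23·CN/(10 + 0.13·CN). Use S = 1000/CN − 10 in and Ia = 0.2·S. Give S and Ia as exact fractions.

S = 900/943 in ≈ 0.954 in; Ia = 180/943 in ≈ 0.191 in

CN(III) from CN(II)=82: (23·82)/(10 + 0.13·82) = 94300/1033 ≈ 91.288
Retention S: 1000/CN − 10 with CN=91.288 → S = 900/943 ≈ 0.954 in
Ia = 0.2S: 0.2·0.954 = 0.191 in (exactly 180/943)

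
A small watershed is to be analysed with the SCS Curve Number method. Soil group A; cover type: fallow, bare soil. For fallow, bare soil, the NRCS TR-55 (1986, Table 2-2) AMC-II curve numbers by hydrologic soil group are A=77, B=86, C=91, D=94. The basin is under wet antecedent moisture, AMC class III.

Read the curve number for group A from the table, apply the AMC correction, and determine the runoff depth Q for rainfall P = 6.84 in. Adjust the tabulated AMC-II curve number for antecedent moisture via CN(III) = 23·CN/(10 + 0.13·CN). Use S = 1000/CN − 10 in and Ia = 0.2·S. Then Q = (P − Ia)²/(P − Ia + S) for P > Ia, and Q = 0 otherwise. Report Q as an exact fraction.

Q = 160452889/29196475 in ≈ 5.496 in

NRCS table: fallow, bare soil, soil group A → CN(II) = 77
Adjust CN=77 to AMC III: 23·77/(10 + 0.13·77) → 1771 ÷ (2001/100) = 7700/87 ≈ 88.506
S = 1000/(7700/87) − 10 = 100/77 in ≈ 1.299 in
Initial abstraction Ia = S/5 = (100/77)/5 = 20/77 ≈ 0.260 in
P − Ia = 6.840 − 0.260 = 12667/1925 ≈ 6.580 in (> 0, runoff occurs)
Runoff Q = (P−Ia)²/(P−Ia+S) = (6.580)²/(6.580+1.299) = 160452889/29196475 ≈ 5.496 in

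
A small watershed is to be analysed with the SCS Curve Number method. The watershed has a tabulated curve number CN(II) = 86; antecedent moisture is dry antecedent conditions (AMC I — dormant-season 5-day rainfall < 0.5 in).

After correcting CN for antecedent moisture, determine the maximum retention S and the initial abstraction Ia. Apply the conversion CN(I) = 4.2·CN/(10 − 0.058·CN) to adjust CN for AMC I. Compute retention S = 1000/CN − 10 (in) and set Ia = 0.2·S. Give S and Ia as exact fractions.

S = 500/129 in ≈ 3.876 in; Ia = 100/129 in ≈ 0.775 in

Dry (AMC I): CN(I) = 4.2·86/(10 − 0.058·86) = (1806/5)/(1253/250) = 12900/179 ≈ 72.067
Retention S: 1000/CN − 10 with CN=72.067 → S = 500/129 ≈ 3.876 in
Initial abstraction Ia = S/5 = (500/129)/5 = 100/129 ≈ 0.775 in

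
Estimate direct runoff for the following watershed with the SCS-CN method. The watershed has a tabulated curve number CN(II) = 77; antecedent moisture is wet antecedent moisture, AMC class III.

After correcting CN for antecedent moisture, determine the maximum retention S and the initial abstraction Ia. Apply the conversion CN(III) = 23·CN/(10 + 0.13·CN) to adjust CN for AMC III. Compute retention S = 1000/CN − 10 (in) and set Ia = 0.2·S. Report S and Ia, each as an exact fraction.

Wet (AMC III): CN(III) = 23·77/(10 + 0.13·77) = 1771/(2001/100) = 7700/87 ≈ 88.506
Max retention: S = 1000/(7700/87) − 10 = 100/77 in (≈ 1.299 in)
Initial abstraction Ia = S/5 = (100/77)/5 = 20/77 ≈ 0.260 in

S = 100/77 in ≈ 1.299 in; Ia = 20/77 in ≈ 0.260 in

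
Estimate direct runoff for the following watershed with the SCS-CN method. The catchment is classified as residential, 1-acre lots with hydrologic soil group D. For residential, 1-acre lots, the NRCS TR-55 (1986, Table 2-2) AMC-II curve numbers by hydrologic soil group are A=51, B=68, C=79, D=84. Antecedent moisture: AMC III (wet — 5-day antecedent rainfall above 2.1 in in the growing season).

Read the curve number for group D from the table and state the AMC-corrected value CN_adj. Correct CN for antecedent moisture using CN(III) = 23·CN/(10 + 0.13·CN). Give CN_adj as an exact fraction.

CN_adj = 48300/523 ≈ 92.352

NRCS table: residential, 1-acre lots, soil group D → CN(II) = 84
Adjust CN=84 to AMC III: 23·84/(10 + 0.13·84) → 1932 ÷ (523/25) = 48300/523 ≈ 92.352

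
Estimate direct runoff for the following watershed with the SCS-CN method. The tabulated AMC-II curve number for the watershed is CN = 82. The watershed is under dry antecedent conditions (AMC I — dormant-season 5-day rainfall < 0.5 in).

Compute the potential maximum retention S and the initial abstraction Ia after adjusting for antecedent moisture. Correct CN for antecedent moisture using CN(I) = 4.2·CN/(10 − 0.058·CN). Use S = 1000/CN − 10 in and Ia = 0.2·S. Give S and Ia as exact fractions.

S = 1500/287 in ≈ 5.226 in; Ia = 300/287 in ≈ 1.045 in

Adjust CN=82 to AMC I: 4.2·82/(10 − 0.058·82) → (1722/5) ÷ (1311/250) = 28700/437 ≈ 65.675
Retention S: 1000/CN − 10 with CN=65.675 → S = 1500/287 ≈ 5.226 in
Ia = 0.2S: 0.2·5.226 = 1.045 in (exactly 300/287)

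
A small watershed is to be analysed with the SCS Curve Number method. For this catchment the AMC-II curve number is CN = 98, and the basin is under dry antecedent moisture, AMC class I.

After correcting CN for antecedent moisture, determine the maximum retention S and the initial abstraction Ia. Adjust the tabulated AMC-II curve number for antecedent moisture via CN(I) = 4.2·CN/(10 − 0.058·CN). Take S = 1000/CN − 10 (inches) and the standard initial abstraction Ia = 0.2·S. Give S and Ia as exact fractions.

S = 500/1029 in ≈ 0.486 in; Ia = 100/1029 in ≈ 0.097 in

Dry (AMC I): CN(I) = 4.2·98/(10 − 0.058·98) = (2058/5)/(1079/250) = 102900/1079 ≈ 95.366
S = 1000/(102900/1079) − 10 = 500/1029 in ≈ 0.486 in
Ia = 0.2·(500/1029) = 100/1029 in ≈ 0.097 in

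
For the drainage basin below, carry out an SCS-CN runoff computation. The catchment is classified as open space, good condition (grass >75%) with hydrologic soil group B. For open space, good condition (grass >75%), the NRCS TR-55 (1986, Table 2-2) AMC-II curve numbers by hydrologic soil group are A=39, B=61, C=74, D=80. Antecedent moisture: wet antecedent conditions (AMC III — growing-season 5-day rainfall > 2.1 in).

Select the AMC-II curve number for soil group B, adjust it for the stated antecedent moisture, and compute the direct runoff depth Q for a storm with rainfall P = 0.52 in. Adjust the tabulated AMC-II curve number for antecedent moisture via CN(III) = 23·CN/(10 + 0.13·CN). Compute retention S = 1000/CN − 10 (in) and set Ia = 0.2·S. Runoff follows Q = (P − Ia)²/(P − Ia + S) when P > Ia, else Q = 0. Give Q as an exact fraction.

Q = 0 in ≈ 0.000 in

NRCS table: open space, good condition (grass >75%), soil group B → CN(II) = 61
Adjust CN=61 to AMC III: 23·61/(10 + 0.13·61) → 1403 ÷ (1793/100) = 140300/1793 ≈ 78.249
S = 1000/(140300/1793) − 10 = 3900/1403 in ≈ 2.780 in
Initial abstraction Ia = S/5 = (3900/1403)/5 = 780/1403 ≈ 0.556 in
P = 0.520 ≤ Ia = 0.556 in: entire storm abstracted, Q = 0.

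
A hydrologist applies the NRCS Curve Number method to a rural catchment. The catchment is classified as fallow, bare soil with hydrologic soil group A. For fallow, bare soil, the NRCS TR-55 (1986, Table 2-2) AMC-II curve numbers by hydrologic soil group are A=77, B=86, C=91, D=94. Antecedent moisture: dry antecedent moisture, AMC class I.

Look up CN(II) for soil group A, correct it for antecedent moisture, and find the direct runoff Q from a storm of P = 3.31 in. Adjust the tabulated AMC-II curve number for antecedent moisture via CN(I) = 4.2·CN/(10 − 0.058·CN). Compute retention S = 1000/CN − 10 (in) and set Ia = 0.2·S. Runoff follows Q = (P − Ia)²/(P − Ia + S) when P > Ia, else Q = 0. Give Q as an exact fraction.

Q = 93163521529/235310205900 in ≈ 0.396 in

NRCS table: fallow, bare soil, soil group A → CN(II) = 77
Adjust CN=77 to AMC I: 4.2·77/(10 − 0.058·77) → (1617/5) ÷ (2767/500) = 161700/2767 ≈ 58.439
Retention S: 1000/CN − 10 with CN=58.439 → S = 11500/1617 ≈ 7.112 in
Ia = 0.2S: 0.2·7.112 = 1.422 in (exactly 2300/1617)
Since P=3.310 > Ia=1.422: effective rainfall P−Ia = 305227/161700 in
Runoff Q = (P−Ia)²/(P−Ia+S) = (1.888)²/(1.888+7.112) = 93163521529/235310205900 ≈ 0.396 in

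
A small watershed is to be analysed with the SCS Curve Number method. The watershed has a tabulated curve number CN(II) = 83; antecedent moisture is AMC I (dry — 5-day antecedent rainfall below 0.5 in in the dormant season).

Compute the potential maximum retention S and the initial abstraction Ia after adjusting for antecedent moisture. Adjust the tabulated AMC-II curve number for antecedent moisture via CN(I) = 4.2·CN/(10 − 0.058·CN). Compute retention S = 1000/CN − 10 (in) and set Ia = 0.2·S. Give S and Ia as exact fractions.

S = 8500/1743 in ≈ 4.877 in; Ia = 1700/1743 in ≈ 0.975 in

Dry (AMC I): CN(I) = 4.2·83/(10 − 0.058·83) = (1743/5)/(2593/500) = 174300/2593 ≈ 67.219
S = 1000/(174300/2593) − 10 = 8500/1743 in ≈ 4.877 in
Ia = 0.2·(8500/1743) = 1700/1743 in ≈ 0.975 in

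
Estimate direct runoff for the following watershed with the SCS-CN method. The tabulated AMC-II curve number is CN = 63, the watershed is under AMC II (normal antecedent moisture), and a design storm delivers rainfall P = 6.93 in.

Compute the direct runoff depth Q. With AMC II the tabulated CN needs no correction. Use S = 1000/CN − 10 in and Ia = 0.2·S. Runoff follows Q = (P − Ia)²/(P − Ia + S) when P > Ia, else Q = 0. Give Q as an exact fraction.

Average conditions: CN = 63 (no AMC adjustment).
Max retention: S = 1000/63 − 10 = 370/63 in (≈ 5.873 in)
Initial abstraction Ia = S/5 = (370/63)/5 = 74/63 ≈ 1.175 in
P − Ia = 6.930 − 1.175 = 36259/6300 ≈ 5.755 in (> 0, runoff occurs)
Q: (36259/6300)² ÷ (73259/6300) = 1314715081/461531700 in (≈ 2.849 in)

Q = 1314715081/461531700 in ≈ 2.849 in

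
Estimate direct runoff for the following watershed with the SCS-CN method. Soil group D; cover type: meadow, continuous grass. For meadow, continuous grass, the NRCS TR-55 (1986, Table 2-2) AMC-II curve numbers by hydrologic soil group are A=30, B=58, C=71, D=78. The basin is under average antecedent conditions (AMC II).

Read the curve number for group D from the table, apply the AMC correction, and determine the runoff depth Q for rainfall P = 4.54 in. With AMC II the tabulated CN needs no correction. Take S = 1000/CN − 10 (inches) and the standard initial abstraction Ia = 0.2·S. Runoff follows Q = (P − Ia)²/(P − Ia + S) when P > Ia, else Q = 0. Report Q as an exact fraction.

Q = 60109009/25843350 in ≈ 2.326 in

NRCS table: meadow, continuous grass, soil group D → CN(II) = 78
Average conditions: CN = 78 (no AMC adjustment).
S = 1000/78 − 10 = 110/39 in ≈ 2.821 in
Ia = 0.2·(110/39) = 22/39 in ≈ 0.564 in
Excess rainfall: 4.540 − 0.564 = 3.976 in; P > Ia so Q > 0
Q = (7753/1950)²/((7753/1950) + 110/39) = (60109009/3802500)/(13253/1950) = 60109009/25843350 in ≈ 2.326 in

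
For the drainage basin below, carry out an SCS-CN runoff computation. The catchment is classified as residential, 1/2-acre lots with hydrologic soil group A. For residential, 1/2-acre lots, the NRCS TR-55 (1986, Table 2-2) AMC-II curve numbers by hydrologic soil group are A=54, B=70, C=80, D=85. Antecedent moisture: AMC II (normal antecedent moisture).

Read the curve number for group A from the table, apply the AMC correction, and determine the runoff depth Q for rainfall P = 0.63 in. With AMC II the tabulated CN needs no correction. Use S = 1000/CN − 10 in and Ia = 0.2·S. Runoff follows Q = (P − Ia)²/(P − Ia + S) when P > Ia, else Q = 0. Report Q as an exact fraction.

Q = 0 in ≈ 0.000 in

NRCS table: residential, 1/2-acre lots, soil group A → CN(II) = 54
CN(II) = 54; AMC II needs no correction.
S = 1000/54 − 10 = 230/27 in ≈ 8.519 in
Initial abstraction Ia = S/5 = (230/27)/5 = 46/27 ≈ 1.704 in
P = 0.630 ≤ Ia = 1.704 in: entire storm abstracted, Q = 0.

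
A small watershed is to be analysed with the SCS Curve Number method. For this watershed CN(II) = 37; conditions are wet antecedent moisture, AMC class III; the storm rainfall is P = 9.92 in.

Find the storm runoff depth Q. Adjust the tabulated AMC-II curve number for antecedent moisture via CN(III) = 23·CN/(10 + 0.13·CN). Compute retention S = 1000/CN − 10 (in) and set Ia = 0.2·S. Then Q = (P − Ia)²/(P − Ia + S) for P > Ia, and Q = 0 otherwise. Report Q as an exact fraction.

Q = 4029685538/896337025 in ≈ 4.496 in

CN(III) from CN(II)=37: (23·37)/(10 + 0.13·37) = 85100/1481 ≈ 57.461
Retention S: 1000/CN − 10 with CN=57.461 → S = 6300/851 ≈ 7.403 in
Ia = 0.2S: 0.2·7.403 = 1.481 in (exactly 1260/851)
Since P=9.920 > Ia=1.481: effective rainfall P−Ia = 179548/21275 in
Q: (179548/21275)² ÷ (337048/21275) = 4029685538/896337025 in (≈ 4.496 in)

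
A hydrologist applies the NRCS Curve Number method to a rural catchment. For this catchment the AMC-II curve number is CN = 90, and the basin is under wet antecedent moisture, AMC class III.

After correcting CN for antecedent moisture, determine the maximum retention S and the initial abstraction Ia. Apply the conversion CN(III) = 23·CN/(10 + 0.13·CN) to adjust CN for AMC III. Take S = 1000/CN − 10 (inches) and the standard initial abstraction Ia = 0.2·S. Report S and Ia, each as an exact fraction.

S = 100/207 in ≈ 0.483 in; Ia = 20/207 in ≈ 0.097 in

Wet (AMC III): CN(III) = 23·90/(10 + 0.13·90) = 2070/(217/10) = 20700/217 ≈ 95.392
Retention S: 1000/CN − 10 with CN=95.392 → S = 100/207 ≈ 0.483 in
Ia = 0.2·(100/207) = 20/207 in ≈ 0.097 in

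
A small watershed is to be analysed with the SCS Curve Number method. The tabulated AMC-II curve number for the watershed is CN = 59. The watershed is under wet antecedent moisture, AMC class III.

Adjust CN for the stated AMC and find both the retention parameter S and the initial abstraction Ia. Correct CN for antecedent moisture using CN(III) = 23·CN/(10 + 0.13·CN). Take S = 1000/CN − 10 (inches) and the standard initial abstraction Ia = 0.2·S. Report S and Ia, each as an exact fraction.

S = 4100/1357 in ≈ 3.021 in; Ia = 820/1357 in ≈ 0.604 in

Adjust CN=59 to AMC III: 23·59/(10 + 0.13·59) → 1357 ÷ (1767/100) = 135700/1767 ≈ 76.797
Retention S: 1000/CN − 10 with CN=76.797 → S = 4100/1357 ≈ 3.021 in
Ia = 0.2S: 0.2·3.021 = 0.604 in (exactly 820/1357)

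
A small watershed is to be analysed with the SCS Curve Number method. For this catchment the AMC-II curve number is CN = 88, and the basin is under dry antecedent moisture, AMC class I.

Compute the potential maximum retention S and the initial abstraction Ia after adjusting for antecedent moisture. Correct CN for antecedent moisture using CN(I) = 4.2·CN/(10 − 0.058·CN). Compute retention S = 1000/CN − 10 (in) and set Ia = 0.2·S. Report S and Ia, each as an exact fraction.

CN(I) from CN(II)=88: (4.2·88)/(10 − 0.058·88) = 3850/51 ≈ 75.490
Retention S: 1000/CN − 10 with CN=75.490 → S = 250/77 ≈ 3.247 in
Initial abstraction Ia = S/5 = (250/77)/5 = 50/77 ≈ 0.649 in

S = 250/77 in ≈ 3.247 in; Ia = 50/77 in ≈ 0.649 in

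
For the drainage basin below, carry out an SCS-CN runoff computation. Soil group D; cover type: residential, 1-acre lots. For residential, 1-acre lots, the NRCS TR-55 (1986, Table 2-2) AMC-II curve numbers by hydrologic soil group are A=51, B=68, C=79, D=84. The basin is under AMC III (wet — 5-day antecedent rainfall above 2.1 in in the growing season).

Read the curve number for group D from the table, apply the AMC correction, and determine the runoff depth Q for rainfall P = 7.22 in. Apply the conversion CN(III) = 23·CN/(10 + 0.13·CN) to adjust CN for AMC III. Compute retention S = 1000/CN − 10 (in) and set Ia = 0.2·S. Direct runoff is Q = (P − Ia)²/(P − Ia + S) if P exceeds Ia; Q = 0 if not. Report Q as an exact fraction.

Q = 29023551769/4597266450 in ≈ 6.313 in

NRCS table: residential, 1-acre lots, soil group D → CN(II) = 84
Wet (AMC III): CN(III) = 23·84/(10 + 0.13·84) = 1932/(523/25) = 48300/523 ≈ 92.352
S = 1000/(48300/523) − 10 = 400/483 in ≈ 0.828 in
Ia = 0.2·(400/483) = 80/483 in ≈ 0.166 in
Excess rainfall: 7.220 − 0.166 = 7.054 in; P > Ia so Q > 0
Runoff Q = (P−Ia)²/(P−Ia+S) = (7.054)²/(7.054+0.828) = 29023551769/4597266450 ≈ 6.313 in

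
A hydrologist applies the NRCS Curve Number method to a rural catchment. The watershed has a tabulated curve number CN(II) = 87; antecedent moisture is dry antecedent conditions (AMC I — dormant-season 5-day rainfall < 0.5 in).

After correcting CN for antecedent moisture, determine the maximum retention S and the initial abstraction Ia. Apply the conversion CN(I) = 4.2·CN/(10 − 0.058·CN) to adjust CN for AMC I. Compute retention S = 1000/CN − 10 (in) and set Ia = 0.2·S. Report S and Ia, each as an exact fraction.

CN(I) from CN(II)=87: (4.2·87)/(10 − 0.058·87) = 182700/2477 ≈ 73.759
Max retention: S = 1000/(182700/2477) − 10 = 6500/1827 in (≈ 3.558 in)
Initial abstraction Ia = S/5 = (6500/1827)/5 = 1300/1827 ≈ 0.712 in

S = 6500/1827 in ≈ 3.558 in; Ia = 1300/1827 in ≈ 0.712 in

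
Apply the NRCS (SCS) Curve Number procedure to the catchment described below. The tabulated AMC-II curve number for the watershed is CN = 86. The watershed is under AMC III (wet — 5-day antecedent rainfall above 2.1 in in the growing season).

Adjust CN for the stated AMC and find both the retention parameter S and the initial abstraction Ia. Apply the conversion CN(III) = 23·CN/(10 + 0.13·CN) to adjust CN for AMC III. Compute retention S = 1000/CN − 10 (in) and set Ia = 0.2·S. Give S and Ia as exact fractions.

S = 700/989 in ≈ 0.708 in; Ia = 140/989 in ≈ 0.142 in

Adjust CN=86 to AMC III: 23·86/(10 + 0.13·86) → 1978 ÷ (1059/50) = 98900/1059 ≈ 93.390
Max retention: S = 1000/(98900/1059) − 10 = 700/989 in (≈ 0.708 in)
Initial abstraction Ia = S/5 = (700/989)/5 = 140/989 ≈ 0.142 in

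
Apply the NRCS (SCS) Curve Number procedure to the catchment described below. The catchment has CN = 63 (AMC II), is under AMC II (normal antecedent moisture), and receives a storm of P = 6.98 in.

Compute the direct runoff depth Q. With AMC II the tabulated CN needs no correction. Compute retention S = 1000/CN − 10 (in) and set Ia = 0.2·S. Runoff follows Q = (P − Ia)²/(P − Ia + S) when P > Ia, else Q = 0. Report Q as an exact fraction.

CN(II) = 63; AMC II needs no correction.
S = 1000/63 − 10 = 370/63 in ≈ 5.873 in
Ia = 0.2·(370/63) = 74/63 in ≈ 1.175 in
Excess rainfall: 6.980 − 1.175 = 5.805 in; P > Ia so Q > 0
Q: (18287/3150)² ÷ (36787/3150) = 334414369/115879050 in (≈ 2.886 in)

Q = 334414369/115879050 in ≈ 2.886 in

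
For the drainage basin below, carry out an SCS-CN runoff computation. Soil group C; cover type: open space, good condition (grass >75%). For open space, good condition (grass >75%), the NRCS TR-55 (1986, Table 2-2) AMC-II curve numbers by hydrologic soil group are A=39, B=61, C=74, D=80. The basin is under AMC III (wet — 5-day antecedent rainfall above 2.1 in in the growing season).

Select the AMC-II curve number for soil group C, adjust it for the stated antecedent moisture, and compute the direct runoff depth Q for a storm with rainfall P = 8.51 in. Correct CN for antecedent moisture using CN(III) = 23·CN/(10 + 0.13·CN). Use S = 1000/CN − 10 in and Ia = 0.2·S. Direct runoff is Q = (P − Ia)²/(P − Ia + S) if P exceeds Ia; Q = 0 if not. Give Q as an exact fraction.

NRCS table: open space, good condition (grass >75%), soil group C → CN(II) = 74
CN(III) from CN(II)=74: (23·74)/(10 + 0.13·74) = 85100/981 ≈ 86.748
Retention S: 1000/CN − 10 with CN=86.748 → S = 1300/851 ≈ 1.528 in
Initial abstraction Ia = S/5 = (1300/851)/5 = 260/851 ≈ 0.306 in
P − Ia = 8.510 − 0.306 = 698201/85100 ≈ 8.204 in (> 0, runoff occurs)
Q = (698201/85100)²/((698201/85100) + 1300/851) = (487484636401/7242010000)/(828201/85100) = 487484636401/70479905100 in ≈ 6.917 in

Q = 487484636401/70479905100 in ≈ 6.917 in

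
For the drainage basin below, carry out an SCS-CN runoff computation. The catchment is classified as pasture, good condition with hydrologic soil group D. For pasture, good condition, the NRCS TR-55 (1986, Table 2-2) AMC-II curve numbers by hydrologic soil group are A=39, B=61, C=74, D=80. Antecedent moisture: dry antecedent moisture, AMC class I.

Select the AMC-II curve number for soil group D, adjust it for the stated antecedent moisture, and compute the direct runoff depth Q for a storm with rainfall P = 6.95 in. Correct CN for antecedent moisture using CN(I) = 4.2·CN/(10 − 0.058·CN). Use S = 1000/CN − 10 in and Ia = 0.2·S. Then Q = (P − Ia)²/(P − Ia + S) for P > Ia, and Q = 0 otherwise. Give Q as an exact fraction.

Q = 5851561/2065980 in ≈ 2.832 in

NRCS table: pasture, good condition, soil group D → CN(II) = 80
CN(I) from CN(II)=80: (4.2·80)/(10 − 0.058·80) = 4200/67 ≈ 62.687
Max retention: S = 1000/(4200/67) − 10 = 125/21 in (≈ 5.952 in)
Initial abstraction Ia = S/5 = (125/21)/5 = 25/21 ≈ 1.190 in
Excess rainfall: 6.950 − 1.190 = 5.760 in; P > Ia so Q > 0
Q = (2419/420)²/((2419/420) + 125/21) = (5851561/176400)/(4919/420) = 5851561/2065980 in ≈ 2.832 in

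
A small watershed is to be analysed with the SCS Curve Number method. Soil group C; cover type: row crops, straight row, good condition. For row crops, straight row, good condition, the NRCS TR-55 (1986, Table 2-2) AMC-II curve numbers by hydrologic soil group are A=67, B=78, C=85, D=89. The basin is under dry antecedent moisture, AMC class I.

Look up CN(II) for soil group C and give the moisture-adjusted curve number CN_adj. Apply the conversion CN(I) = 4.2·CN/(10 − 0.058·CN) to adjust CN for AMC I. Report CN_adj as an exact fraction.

CN_adj = 11900/169 ≈ 70.414

NRCS table: row crops, straight row, good condition, soil group C → CN(II) = 85
CN(I) from CN(II)=85: (4.2·85)/(10 − 0.058·85) = 11900/169 ≈ 70.414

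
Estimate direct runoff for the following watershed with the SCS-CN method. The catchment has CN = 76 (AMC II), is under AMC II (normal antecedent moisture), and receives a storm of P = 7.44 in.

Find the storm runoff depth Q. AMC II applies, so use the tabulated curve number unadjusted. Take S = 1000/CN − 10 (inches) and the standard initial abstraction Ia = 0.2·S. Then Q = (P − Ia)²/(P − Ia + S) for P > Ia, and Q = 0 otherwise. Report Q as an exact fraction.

Q = 581042/124925 in ≈ 4.651 in

CN(II) = 76; AMC II needs no correction.
S = 1000/76 − 10 = 60/19 in ≈ 3.158 in
Ia = 0.2S: 0.2·3.158 = 0.632 in (exactly 12/19)
P − Ia = 7.440 − 0.632 = 3234/475 ≈ 6.808 in (> 0, runoff occurs)
Runoff Q = (P−Ia)²/(P−Ia+S) = (6.808)²/(6.808+3.158) = 581042/124925 ≈ 4.651 in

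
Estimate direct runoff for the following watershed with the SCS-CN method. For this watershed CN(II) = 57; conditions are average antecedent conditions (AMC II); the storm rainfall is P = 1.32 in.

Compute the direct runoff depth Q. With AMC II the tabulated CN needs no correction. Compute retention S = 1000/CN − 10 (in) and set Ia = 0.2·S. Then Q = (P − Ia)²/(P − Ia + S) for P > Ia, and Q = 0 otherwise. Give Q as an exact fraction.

Q = 0 in ≈ 0.000 in

Average conditions: CN = 57 (no AMC adjustment).
Retention S: 1000/CN − 10 with CN=57.000 → S = 430/57 ≈ 7.544 in
Ia = 0.2·(430/57) = 86/57 in ≈ 1.509 in
P = 1.320 ≤ Ia = 1.509 in: entire storm abstracted, Q = 0.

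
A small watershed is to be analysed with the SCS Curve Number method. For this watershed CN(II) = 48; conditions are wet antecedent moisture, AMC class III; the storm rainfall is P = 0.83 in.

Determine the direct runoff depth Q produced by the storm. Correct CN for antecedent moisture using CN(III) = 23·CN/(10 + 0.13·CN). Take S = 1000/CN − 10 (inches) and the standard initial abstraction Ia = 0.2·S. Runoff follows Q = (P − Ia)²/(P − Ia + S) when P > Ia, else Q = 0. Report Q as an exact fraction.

Adjust CN=48 to AMC III: 23·48/(10 + 0.13·48) → 1104 ÷ (406/25) = 13800/203 ≈ 67.980
S = 1000/(13800/203) − 10 = 325/69 in ≈ 4.710 in
Initial abstraction Ia = S/5 = (325/69)/5 = 65/69 ≈ 0.942 in
P = 0.830 ≤ Ia = 0.942 in: entire storm abstracted, Q = 0.

Q = 0 in ≈ 0.000 in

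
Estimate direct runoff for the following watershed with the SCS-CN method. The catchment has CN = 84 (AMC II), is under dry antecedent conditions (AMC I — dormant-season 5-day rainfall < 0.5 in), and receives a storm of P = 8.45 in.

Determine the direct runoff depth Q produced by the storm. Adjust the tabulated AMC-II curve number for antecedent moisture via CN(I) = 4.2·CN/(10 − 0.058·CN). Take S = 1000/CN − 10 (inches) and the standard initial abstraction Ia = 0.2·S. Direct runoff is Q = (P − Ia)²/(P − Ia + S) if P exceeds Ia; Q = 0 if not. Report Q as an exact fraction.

CN(I) from CN(II)=84: (4.2·84)/(10 − 0.058·84) = 44100/641 ≈ 68.799
Retention S: 1000/CN − 10 with CN=68.799 → S = 2000/441 ≈ 4.535 in
Initial abstraction Ia = S/5 = (2000/441)/5 = 400/441 ≈ 0.907 in
Since P=8.450 > Ia=0.907: effective rainfall P−Ia = 66529/8820 in
Q = (66529/8820)²/((66529/8820) + 2000/441) = (4426107841/77792400)/(106529/8820) = 4426107841/939585780 in ≈ 4.711 in

Q = 4426107841/939585780 in ≈ 4.711 in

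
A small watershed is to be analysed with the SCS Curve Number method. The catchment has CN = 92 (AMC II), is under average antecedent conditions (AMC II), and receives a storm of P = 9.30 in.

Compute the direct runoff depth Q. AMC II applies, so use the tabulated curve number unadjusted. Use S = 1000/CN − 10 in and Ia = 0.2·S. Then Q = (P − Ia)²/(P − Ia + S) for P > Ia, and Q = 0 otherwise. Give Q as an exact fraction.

CN(II) = 92; AMC II needs no correction.
Max retention: S = 1000/92 − 10 = 20/23 in (≈ 0.870 in)
Initial abstraction Ia = S/5 = (20/23)/5 = 4/23 ≈ 0.174 in
P − Ia = 9.300 − 0.174 = 2099/230 ≈ 9.126 in (> 0, runoff occurs)
Q: (2099/230)² ÷ (2299/230) = 4405801/528770 in (≈ 8.332 in)

Q = 4405801/528770 in ≈ 8.332 in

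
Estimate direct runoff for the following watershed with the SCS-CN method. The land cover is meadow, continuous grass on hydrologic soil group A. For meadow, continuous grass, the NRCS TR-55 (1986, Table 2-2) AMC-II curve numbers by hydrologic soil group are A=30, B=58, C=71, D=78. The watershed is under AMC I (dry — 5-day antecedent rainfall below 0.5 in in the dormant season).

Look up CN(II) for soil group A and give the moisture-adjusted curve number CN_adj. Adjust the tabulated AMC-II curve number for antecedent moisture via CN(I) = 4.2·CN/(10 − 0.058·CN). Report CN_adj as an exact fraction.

NRCS table: meadow, continuous grass, soil group A → CN(II) = 30
CN(I) from CN(II)=30: (4.2·30)/(10 − 0.058·30) = 900/59 ≈ 15.254

CN_adj = 900/59 ≈ 15.254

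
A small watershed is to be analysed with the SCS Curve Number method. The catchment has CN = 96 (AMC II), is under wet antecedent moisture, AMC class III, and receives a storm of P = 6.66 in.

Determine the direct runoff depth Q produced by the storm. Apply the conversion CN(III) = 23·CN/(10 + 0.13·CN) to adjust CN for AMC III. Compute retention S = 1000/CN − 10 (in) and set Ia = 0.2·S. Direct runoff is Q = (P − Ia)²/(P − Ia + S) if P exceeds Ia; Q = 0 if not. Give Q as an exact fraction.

Q = 261106952/40497825 in ≈ 6.447 in

CN(III) from CN(II)=96: (23·96)/(10 + 0.13·96) = 27600/281 ≈ 98.221
S = 1000/(27600/281) − 10 = 25/138 in ≈ 0.181 in
Initial abstraction Ia = S/5 = (25/138)/5 = 5/138 ≈ 0.036 in
Since P=6.660 > Ia=0.036: effective rainfall P−Ia = 11426/1725 in
Runoff Q = (P−Ia)²/(P−Ia+S) = (6.624)²/(6.624+0.181) = 261106952/40497825 ≈ 6.447 in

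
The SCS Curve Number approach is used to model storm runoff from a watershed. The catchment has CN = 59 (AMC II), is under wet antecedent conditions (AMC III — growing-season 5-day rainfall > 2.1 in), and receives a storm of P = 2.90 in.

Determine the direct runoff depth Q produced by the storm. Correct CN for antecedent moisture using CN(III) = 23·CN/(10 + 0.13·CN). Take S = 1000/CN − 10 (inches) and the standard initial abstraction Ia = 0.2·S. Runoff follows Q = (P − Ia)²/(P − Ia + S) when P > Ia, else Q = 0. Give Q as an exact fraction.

CN(III) from CN(II)=59: (23·59)/(10 + 0.13·59) = 135700/1767 ≈ 76.797
S = 1000/(135700/1767) − 10 = 4100/1357 in ≈ 3.021 in
Ia = 0.2S: 0.2·3.021 = 0.604 in (exactly 820/1357)
P − Ia = 2.900 − 0.604 = 31153/13570 ≈ 2.296 in (> 0, runoff occurs)
Q = (31153/13570)²/((31153/13570) + 4100/1357) = (970509409/184144900)/(72153/13570) = 970509409/979116210 in ≈ 0.991 in

Q = 970509409/979116210 in ≈ 0.991 in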